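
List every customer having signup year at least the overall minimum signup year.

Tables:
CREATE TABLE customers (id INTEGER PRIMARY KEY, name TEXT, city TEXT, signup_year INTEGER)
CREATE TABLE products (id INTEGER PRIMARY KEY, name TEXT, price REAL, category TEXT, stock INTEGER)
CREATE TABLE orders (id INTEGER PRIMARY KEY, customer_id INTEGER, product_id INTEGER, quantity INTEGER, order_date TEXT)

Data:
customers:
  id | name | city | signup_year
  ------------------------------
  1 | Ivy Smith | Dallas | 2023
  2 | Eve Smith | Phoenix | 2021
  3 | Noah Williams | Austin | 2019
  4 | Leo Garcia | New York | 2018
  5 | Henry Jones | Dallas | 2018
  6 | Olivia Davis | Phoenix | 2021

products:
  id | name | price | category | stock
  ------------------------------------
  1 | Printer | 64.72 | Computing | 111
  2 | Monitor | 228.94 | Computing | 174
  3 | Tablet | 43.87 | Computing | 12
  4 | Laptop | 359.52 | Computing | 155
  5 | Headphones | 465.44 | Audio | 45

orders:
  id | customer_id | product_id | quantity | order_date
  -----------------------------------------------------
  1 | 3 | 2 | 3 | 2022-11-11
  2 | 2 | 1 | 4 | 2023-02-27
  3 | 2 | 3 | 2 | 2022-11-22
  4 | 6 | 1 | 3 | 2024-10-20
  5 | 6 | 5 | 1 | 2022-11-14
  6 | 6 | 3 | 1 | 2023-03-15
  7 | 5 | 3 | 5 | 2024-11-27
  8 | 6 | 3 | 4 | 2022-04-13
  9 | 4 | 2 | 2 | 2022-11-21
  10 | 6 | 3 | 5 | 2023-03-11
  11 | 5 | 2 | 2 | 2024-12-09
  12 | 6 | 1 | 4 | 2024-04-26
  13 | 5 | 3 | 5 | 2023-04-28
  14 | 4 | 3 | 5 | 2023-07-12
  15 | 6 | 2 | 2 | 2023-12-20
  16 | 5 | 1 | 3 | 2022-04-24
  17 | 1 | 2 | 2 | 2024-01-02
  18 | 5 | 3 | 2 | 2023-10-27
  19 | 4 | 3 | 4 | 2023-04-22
SELECT name, signup_year FROM customers WHERE signup_year >= (SELECT MIN(signup_year) FROM customers)

Execution result:
name | signup_year
Ivy Smith | 2023
Eve Smith | 2021
Noah Williams | 2019
Leo Garcia | 2018
Henry Jones | 2018
Olivia Davis | 2021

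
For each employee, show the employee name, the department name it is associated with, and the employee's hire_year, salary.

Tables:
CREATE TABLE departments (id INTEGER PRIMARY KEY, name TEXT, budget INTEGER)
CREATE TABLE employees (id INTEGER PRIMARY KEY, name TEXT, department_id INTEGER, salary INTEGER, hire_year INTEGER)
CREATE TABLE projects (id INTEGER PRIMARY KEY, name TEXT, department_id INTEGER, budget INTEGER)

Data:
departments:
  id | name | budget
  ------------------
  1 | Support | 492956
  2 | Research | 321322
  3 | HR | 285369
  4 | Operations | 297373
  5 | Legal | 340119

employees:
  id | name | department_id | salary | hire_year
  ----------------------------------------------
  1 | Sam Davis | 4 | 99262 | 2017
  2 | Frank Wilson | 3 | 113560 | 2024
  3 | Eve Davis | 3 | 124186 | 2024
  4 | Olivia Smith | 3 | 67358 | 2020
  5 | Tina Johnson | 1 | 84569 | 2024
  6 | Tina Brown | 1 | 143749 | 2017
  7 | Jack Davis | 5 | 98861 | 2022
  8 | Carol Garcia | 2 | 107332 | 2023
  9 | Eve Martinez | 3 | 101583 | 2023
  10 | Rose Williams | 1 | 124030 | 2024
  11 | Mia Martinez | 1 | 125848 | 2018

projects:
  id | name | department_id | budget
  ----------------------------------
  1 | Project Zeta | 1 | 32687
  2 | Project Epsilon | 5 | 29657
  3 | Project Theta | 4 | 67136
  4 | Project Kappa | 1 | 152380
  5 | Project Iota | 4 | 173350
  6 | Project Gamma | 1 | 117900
SELECT c.name, p.name AS department, c.hire_year, c.salary FROM employees c JOIN departments p ON c.department_id = p.id

Execution result:
name | department | hire_year | salary
Sam Davis | Operations | 2017 | 99262
Frank Wilson | HR | 2024 | 113560
Eve Davis | HR | 2024 | 124186
Olivia Smith | HR | 2020 | 67358
Tina Johnson | Support | 2024 | 84569
Tina Brown | Support | 2017 | 143749
Jack Davis | Legal | 2022 | 98861
Carol Garcia | Research | 2023 | 107332
Eve Martinez | HR | 2023 | 101583
Rose Williams | Support | 2024 | 124030
Mia Martinez | Support | 2018 | 125848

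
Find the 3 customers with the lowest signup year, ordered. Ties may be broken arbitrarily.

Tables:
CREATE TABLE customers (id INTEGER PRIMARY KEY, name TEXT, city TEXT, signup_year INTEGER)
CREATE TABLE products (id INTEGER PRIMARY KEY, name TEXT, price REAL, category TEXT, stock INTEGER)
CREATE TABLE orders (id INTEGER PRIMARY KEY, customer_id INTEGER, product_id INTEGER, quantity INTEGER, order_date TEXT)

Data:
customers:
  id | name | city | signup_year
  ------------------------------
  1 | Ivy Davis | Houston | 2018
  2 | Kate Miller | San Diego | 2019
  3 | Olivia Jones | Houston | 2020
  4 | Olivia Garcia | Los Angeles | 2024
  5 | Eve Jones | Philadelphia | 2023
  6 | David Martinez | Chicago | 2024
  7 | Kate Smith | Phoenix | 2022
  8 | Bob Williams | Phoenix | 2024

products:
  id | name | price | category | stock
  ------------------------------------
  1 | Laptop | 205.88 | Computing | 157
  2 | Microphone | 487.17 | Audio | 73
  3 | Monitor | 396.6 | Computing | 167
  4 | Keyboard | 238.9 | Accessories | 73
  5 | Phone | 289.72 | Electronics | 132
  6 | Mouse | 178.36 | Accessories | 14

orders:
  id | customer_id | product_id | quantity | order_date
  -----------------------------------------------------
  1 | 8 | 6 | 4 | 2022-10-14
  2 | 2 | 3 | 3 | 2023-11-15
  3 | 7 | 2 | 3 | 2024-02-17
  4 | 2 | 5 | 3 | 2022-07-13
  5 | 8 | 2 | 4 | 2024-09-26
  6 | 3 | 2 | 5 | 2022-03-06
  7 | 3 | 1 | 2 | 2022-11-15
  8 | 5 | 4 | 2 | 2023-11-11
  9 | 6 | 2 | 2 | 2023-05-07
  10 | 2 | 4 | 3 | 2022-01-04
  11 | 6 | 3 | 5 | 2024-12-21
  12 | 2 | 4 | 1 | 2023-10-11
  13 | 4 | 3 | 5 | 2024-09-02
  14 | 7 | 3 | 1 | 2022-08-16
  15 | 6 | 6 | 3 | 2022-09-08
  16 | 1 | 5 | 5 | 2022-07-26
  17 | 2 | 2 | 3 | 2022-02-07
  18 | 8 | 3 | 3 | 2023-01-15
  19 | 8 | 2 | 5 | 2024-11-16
SELECT name, signup_year FROM customers ORDER BY signup_year ASC LIMIT 3

Execution result:
name | signup_year
Ivy Davis | 2018
Kate Miller | 2019
Olivia Jones | 2020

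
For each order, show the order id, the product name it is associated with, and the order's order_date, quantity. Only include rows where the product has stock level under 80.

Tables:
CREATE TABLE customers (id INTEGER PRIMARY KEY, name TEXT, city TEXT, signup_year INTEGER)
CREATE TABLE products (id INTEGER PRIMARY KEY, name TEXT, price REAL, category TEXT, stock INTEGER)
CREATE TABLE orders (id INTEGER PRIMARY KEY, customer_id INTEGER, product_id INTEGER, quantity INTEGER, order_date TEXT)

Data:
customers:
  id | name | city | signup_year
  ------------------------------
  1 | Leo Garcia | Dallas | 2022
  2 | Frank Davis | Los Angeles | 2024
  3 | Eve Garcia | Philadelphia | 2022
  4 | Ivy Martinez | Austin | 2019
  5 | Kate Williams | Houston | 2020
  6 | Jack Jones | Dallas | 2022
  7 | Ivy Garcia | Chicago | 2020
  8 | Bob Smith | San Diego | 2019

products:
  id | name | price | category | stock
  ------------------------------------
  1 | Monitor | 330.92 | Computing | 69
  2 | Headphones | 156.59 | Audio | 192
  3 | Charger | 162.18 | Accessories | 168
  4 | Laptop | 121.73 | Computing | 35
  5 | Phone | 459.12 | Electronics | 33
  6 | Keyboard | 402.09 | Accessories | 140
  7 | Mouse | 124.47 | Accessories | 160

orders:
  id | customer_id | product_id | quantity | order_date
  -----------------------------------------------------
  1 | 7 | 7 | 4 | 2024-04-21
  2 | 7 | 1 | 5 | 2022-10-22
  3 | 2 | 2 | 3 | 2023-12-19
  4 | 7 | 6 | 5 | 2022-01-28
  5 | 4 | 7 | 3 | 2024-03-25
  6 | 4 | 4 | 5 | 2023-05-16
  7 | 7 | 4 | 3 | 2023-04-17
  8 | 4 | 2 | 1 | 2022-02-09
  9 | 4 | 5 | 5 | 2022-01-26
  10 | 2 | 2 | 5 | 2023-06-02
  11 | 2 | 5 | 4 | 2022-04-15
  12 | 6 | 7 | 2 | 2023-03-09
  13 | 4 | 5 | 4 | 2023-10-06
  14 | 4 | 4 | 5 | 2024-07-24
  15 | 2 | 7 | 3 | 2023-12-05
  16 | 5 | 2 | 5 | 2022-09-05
SELECT c.id, p.name AS product, c.order_date, c.quantity FROM orders c JOIN products p ON c.product_id = p.id WHERE p.stock < 80

Execution result:
id | product | order_date | quantity
2 | Monitor | 2022-10-22 | 5
6 | Laptop | 2023-05-16 | 5
7 | Laptop | 2023-04-17 | 3
9 | Phone | 2022-01-26 | 5
11 | Phone | 2022-04-15 | 4
13 | Phone | 2023-10-06 | 4
14 | Laptop | 2024-07-24 | 5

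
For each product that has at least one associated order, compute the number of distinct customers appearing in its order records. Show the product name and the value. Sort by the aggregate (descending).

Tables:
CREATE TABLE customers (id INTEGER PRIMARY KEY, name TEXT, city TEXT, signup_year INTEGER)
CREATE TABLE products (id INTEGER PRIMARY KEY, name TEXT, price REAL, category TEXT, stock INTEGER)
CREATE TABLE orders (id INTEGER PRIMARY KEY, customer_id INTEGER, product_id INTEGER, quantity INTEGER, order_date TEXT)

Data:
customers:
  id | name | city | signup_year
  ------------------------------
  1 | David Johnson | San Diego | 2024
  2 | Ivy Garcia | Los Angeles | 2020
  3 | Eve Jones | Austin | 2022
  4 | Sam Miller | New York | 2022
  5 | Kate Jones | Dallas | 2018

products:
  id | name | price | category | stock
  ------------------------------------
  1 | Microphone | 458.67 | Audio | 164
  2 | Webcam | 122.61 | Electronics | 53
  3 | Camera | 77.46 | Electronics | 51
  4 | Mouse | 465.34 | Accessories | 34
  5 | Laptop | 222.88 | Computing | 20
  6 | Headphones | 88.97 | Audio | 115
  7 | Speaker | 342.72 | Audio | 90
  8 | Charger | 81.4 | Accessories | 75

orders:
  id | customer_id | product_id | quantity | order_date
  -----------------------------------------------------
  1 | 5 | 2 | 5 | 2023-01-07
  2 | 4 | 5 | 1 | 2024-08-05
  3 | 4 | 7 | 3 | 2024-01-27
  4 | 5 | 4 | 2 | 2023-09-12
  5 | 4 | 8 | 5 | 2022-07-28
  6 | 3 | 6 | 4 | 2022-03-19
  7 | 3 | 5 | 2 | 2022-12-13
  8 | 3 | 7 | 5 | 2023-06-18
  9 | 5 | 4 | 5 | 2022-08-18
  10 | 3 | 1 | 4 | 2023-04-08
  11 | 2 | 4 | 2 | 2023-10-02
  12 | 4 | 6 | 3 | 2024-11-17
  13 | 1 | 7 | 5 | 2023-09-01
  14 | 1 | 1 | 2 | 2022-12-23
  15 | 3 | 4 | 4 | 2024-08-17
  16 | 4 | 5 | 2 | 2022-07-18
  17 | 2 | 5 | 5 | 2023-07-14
SELECT p.name, COUNT(DISTINCT c.customer_id) AS distinct_customer_count FROM orders c JOIN products p ON c.product_id = p.id GROUP BY p.id, p.name ORDER BY distinct_customer_count DESC

Execution result:
name | distinct_customer_count
Mouse | 3
Laptop | 3
Speaker | 3
Microphone | 2
Headphones | 2
Webcam | 1
Charger | 1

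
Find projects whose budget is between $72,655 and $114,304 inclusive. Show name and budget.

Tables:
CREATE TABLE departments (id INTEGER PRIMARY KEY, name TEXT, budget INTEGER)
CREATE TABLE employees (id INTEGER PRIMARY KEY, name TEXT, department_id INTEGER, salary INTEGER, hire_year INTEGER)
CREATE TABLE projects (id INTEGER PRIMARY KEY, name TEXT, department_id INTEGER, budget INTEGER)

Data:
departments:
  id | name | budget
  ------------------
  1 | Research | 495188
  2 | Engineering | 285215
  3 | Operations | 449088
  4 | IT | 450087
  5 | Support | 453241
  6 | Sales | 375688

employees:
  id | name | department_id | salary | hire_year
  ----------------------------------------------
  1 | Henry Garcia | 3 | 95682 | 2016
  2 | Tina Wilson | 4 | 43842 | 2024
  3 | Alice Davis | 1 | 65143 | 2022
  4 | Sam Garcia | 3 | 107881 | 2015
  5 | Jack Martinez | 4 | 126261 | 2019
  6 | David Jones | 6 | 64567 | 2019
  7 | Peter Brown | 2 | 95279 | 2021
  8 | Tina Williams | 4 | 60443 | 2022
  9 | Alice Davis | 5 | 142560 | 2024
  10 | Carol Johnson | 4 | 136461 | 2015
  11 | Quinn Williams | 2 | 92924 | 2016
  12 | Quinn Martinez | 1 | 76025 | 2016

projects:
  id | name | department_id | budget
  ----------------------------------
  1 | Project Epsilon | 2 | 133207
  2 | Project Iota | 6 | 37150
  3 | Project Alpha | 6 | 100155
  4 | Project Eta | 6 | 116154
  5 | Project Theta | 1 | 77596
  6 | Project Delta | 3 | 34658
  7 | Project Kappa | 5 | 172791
SELECT name, budget FROM projects WHERE budget BETWEEN 72655 AND 114304

Execution result:
name | budget
Project Alpha | 100155
Project Theta | 77596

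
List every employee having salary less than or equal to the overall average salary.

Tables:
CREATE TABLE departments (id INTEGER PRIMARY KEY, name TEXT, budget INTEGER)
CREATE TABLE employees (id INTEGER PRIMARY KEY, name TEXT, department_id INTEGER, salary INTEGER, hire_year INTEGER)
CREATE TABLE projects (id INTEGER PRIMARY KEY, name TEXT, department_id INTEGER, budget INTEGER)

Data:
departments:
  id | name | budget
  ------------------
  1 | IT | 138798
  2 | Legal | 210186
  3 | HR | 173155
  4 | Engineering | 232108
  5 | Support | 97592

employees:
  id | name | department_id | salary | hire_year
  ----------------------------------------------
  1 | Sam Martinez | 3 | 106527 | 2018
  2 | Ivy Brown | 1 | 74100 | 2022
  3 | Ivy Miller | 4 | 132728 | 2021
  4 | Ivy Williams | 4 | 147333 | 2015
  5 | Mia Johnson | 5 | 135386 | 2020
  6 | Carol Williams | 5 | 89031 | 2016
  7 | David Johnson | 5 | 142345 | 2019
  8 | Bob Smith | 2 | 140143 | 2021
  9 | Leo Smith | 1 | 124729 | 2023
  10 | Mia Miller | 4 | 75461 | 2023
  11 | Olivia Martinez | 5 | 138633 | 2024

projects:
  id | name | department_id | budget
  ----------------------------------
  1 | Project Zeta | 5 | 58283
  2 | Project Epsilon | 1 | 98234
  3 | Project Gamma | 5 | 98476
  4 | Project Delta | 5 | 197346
SELECT name, salary FROM employees WHERE salary <= (SELECT AVG(salary) FROM employees)

Execution result:
name | salary
Sam Martinez | 106527
Ivy Brown | 74100
Carol Williams | 89031
Mia Miller | 75461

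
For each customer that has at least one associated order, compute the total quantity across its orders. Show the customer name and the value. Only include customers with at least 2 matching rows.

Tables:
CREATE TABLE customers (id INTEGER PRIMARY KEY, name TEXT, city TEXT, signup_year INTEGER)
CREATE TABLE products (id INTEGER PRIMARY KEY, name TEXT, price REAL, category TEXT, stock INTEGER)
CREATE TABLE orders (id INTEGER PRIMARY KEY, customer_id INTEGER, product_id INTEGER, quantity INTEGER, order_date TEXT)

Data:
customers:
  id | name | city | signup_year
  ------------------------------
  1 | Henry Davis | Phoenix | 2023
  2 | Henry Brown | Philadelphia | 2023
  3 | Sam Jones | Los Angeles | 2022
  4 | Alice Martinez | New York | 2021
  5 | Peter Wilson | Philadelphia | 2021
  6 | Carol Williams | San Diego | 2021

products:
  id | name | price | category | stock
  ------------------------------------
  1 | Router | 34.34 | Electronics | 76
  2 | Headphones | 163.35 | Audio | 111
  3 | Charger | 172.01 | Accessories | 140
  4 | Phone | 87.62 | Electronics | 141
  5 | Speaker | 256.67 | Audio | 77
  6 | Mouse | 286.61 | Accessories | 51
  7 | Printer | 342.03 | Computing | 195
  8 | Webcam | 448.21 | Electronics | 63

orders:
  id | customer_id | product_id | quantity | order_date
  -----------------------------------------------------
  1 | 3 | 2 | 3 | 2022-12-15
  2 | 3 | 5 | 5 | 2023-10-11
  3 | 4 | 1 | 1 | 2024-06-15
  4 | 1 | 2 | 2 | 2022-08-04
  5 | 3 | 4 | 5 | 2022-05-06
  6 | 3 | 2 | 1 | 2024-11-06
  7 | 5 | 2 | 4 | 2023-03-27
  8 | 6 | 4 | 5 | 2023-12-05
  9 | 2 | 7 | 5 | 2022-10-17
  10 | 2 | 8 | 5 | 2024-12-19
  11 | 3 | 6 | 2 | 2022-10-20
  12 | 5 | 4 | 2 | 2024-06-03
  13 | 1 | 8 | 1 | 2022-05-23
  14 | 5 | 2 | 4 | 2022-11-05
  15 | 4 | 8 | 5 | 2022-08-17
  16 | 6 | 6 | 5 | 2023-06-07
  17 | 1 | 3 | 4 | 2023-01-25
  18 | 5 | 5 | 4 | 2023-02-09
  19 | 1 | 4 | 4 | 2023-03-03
SELECT p.name, SUM(c.quantity) AS sum_quantity FROM orders c JOIN customers p ON c.customer_id = p.id GROUP BY p.id, p.name HAVING COUNT(*) >= 2

Execution result:
name | sum_quantity
Henry Davis | 11
Henry Brown | 10
Sam Jones | 16
Alice Martinez | 6
Peter Wilson | 14
Carol Williams | 10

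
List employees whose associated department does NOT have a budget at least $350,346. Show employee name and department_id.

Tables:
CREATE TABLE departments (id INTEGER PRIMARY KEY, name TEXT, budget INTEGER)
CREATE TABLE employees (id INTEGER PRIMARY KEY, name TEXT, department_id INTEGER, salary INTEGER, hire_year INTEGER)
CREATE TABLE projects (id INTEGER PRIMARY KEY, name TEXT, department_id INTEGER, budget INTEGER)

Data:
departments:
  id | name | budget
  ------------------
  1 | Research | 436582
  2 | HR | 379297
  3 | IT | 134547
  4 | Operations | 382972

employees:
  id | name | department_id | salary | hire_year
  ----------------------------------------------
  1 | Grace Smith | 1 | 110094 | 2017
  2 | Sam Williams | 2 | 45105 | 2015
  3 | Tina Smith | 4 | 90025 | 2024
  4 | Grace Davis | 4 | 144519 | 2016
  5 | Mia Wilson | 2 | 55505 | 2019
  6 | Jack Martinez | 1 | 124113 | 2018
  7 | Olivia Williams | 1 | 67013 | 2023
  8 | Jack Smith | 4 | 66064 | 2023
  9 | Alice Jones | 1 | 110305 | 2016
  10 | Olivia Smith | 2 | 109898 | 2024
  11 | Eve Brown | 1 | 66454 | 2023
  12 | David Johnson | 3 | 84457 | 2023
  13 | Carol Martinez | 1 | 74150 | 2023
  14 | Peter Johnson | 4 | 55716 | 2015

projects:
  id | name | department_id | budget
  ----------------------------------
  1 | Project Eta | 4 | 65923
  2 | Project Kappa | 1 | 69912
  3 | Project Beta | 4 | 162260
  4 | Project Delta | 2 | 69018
SELECT name, department_id FROM employees WHERE department_id NOT IN (SELECT id FROM departments WHERE budget >= 350346)

Execution result:
name | department_id
David Johnson | 3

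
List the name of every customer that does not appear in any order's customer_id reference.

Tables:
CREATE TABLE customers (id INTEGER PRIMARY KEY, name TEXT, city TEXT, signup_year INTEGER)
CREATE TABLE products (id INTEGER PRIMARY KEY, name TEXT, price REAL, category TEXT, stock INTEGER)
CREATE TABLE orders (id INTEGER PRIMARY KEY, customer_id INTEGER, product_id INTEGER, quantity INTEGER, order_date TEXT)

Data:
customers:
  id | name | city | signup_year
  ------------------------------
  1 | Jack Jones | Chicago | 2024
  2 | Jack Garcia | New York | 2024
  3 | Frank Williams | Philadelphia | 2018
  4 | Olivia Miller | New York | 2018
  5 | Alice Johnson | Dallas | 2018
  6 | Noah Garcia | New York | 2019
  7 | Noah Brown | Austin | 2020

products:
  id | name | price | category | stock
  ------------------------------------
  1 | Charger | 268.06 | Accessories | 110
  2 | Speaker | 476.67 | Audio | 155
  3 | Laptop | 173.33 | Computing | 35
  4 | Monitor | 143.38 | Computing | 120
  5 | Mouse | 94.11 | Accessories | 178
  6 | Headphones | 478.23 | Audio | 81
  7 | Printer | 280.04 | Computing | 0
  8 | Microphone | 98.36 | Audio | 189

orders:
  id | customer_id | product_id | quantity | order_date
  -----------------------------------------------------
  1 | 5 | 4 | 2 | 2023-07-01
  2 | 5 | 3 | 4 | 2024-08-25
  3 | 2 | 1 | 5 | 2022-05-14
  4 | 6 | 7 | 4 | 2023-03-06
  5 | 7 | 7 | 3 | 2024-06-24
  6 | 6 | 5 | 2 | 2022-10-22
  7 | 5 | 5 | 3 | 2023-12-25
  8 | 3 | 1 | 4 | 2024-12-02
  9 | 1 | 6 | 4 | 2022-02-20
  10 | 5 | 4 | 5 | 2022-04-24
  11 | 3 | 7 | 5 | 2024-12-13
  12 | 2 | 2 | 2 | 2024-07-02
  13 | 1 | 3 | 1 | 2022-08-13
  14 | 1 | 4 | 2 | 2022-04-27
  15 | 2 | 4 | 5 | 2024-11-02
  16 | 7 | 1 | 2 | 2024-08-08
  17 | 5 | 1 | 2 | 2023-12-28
SELECT p.name FROM customers p LEFT JOIN orders c ON c.customer_id = p.id WHERE c.id IS NULL

Execution result:
Olivia Miller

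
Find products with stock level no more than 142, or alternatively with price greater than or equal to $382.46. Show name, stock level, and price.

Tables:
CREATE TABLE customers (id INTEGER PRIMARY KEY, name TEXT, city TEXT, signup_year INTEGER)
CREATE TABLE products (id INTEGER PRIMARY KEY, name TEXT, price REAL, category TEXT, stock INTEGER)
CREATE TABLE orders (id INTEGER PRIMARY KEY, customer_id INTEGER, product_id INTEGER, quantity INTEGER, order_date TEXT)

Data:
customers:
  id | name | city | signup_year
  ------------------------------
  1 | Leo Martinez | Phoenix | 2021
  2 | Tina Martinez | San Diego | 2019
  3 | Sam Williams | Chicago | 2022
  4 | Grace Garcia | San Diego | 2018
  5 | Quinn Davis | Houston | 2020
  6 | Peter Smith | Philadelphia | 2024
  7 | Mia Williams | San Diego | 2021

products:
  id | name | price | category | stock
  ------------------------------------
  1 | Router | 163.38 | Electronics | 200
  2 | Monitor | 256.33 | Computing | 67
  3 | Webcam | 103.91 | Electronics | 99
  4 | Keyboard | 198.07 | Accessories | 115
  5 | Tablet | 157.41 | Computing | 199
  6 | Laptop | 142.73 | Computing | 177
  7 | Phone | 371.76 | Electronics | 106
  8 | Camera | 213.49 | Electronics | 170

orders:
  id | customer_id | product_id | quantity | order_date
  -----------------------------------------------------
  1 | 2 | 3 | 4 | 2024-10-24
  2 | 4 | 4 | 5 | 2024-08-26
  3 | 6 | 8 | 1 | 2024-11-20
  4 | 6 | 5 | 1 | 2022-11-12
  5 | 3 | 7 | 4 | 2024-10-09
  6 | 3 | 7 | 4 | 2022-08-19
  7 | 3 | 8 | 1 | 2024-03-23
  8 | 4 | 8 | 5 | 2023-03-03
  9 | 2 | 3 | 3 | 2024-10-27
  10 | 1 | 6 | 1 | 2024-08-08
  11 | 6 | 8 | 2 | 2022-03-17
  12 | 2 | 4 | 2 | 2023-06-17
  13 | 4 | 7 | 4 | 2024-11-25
SELECT name, stock, price FROM products WHERE stock <= 142 OR price >= 382.46

Execution result:
name | stock | price
Monitor | 67 | 256.33
Webcam | 99 | 103.91
Keyboard | 115 | 198.07
Phone | 106 | 371.76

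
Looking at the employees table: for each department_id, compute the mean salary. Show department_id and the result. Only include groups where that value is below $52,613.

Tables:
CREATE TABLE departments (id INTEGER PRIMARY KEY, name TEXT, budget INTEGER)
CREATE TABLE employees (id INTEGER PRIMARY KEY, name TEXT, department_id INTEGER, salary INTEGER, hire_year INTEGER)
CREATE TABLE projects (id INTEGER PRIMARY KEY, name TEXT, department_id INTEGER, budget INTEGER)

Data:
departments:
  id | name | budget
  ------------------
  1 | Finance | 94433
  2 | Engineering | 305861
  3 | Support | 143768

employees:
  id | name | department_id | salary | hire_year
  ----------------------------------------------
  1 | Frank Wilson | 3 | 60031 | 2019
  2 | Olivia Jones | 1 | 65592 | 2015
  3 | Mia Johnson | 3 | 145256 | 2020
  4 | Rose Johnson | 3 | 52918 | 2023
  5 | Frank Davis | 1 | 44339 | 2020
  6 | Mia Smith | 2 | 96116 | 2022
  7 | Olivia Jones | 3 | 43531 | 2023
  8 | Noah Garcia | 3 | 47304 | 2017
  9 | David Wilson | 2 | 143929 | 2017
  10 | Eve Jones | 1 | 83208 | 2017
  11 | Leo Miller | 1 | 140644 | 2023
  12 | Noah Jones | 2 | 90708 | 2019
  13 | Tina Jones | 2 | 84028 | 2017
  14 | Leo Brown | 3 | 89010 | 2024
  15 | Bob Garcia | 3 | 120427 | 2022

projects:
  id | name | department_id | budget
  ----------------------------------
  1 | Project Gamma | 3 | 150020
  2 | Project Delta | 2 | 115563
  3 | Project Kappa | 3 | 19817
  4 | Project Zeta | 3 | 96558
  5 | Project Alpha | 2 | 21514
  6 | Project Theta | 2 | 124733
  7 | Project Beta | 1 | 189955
SELECT department_id, AVG(salary) AS avg_salary FROM employees GROUP BY department_id HAVING AVG(salary) < 52613

Execution result:
(no rows)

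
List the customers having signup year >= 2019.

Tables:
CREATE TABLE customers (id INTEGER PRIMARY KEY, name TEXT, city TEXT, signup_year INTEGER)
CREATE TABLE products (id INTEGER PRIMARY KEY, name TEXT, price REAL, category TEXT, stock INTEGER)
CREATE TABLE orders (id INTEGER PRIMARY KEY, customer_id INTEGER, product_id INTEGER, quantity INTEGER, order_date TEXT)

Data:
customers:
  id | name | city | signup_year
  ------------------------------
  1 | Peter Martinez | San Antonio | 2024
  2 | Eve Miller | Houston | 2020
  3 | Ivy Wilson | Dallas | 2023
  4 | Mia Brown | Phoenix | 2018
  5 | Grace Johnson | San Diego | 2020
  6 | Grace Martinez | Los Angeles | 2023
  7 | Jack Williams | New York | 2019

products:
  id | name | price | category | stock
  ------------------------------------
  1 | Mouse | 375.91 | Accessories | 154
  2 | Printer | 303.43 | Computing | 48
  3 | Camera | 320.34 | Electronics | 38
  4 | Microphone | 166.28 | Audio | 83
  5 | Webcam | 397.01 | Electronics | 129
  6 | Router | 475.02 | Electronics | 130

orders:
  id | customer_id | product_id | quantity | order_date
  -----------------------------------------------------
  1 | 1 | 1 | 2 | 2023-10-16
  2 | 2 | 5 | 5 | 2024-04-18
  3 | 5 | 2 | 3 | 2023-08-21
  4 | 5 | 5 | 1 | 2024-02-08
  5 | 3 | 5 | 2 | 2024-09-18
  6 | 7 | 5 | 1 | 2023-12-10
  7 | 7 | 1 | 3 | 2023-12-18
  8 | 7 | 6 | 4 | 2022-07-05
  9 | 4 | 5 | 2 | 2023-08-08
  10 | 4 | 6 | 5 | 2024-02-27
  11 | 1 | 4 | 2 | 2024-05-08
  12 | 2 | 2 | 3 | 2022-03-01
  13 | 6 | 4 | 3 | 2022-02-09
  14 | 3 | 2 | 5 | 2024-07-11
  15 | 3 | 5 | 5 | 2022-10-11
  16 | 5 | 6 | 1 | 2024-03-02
SELECT name, signup_year FROM customers WHERE signup_year >= 2019

Execution result:
name | signup_year
Peter Martinez | 2024
Eve Miller | 2020
Ivy Wilson | 2023
Grace Johnson | 2020
Grace Martinez | 2023
Jack Williams | 2019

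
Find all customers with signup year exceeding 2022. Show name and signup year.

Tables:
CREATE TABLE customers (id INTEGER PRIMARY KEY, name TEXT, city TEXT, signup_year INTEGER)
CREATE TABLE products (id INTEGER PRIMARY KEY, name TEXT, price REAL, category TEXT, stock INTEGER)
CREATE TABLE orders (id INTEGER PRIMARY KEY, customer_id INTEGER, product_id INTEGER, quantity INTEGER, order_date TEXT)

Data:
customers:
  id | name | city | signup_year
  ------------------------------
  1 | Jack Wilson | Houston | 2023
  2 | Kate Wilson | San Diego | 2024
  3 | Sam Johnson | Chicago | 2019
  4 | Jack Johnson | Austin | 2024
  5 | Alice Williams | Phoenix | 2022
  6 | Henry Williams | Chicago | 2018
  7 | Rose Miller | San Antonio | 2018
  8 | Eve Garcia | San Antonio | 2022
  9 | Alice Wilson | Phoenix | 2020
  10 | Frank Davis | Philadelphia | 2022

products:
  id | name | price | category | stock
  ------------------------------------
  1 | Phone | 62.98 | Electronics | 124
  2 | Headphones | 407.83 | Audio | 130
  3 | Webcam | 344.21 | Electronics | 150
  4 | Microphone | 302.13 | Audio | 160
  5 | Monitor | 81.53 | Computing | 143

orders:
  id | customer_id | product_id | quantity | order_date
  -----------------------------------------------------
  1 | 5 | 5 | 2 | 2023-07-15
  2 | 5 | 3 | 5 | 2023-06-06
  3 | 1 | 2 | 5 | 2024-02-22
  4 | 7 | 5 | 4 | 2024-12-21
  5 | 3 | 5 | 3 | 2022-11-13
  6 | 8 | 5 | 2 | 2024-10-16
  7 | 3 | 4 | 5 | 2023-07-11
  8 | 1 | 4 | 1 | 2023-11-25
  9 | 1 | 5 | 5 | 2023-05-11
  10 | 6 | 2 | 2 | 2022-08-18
SELECT name, signup_year FROM customers WHERE signup_year > 2022

Execution result:
name | signup_year
Jack Wilson | 2023
Kate Wilson | 2024
Jack Johnson | 2024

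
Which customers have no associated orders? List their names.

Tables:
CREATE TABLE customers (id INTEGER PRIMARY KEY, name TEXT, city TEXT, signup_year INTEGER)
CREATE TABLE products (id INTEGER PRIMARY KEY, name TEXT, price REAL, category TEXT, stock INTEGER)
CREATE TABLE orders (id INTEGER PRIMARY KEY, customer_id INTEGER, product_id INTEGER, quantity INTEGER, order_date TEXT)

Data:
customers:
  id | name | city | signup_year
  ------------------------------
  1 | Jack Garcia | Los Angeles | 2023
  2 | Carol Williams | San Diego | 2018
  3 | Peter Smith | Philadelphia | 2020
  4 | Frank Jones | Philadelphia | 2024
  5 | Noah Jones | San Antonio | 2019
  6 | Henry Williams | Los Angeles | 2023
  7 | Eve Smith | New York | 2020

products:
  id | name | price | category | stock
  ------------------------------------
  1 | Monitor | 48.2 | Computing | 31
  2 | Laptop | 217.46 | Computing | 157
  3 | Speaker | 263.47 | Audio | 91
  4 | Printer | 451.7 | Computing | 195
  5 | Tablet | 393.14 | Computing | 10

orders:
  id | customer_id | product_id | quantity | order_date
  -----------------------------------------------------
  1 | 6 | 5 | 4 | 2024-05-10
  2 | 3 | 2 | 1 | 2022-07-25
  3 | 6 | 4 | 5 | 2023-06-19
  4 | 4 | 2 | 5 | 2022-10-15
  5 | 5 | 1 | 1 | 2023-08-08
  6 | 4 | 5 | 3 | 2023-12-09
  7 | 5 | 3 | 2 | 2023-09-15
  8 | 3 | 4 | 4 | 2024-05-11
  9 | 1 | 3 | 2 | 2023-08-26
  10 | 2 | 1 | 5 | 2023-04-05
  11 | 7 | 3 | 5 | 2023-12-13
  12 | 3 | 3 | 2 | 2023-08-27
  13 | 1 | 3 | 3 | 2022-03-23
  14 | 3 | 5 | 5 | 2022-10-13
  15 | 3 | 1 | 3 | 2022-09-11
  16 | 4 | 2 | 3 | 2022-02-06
SELECT p.name FROM customers p LEFT JOIN orders c ON c.customer_id = p.id WHERE c.id IS NULL

Execution result:
(no rows)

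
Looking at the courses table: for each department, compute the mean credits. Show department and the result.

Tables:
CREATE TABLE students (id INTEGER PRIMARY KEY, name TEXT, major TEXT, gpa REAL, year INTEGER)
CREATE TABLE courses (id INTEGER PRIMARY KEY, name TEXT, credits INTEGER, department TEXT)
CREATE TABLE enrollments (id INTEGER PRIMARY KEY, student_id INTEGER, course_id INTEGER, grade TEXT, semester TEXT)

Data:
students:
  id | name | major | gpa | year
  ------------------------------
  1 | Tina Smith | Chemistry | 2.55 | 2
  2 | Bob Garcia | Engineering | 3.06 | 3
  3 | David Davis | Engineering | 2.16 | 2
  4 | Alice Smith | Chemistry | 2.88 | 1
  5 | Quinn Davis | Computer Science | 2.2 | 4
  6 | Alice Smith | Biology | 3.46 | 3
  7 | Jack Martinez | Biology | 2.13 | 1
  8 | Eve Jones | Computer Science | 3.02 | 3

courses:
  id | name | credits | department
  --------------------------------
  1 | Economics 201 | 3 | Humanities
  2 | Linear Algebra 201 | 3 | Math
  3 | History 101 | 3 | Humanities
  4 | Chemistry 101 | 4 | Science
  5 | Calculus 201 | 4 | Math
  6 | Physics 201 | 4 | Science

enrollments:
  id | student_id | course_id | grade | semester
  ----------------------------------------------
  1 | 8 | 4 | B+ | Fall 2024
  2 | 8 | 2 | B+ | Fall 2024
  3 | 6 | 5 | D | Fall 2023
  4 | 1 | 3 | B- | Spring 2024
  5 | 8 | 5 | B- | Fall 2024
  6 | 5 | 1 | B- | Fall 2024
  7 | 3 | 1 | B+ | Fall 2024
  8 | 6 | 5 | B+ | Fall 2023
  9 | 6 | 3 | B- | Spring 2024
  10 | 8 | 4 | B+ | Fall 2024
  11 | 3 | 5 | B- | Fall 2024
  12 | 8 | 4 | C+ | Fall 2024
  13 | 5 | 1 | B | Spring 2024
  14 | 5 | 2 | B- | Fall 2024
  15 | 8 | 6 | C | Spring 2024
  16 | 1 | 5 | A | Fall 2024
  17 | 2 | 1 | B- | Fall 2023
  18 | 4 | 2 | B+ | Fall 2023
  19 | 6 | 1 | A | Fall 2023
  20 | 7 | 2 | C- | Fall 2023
SELECT department, AVG(credits) AS avg_credits FROM courses GROUP BY department

Execution result:
department | avg_credits
Humanities | 3.00
Math | 3.50
Science | 4.00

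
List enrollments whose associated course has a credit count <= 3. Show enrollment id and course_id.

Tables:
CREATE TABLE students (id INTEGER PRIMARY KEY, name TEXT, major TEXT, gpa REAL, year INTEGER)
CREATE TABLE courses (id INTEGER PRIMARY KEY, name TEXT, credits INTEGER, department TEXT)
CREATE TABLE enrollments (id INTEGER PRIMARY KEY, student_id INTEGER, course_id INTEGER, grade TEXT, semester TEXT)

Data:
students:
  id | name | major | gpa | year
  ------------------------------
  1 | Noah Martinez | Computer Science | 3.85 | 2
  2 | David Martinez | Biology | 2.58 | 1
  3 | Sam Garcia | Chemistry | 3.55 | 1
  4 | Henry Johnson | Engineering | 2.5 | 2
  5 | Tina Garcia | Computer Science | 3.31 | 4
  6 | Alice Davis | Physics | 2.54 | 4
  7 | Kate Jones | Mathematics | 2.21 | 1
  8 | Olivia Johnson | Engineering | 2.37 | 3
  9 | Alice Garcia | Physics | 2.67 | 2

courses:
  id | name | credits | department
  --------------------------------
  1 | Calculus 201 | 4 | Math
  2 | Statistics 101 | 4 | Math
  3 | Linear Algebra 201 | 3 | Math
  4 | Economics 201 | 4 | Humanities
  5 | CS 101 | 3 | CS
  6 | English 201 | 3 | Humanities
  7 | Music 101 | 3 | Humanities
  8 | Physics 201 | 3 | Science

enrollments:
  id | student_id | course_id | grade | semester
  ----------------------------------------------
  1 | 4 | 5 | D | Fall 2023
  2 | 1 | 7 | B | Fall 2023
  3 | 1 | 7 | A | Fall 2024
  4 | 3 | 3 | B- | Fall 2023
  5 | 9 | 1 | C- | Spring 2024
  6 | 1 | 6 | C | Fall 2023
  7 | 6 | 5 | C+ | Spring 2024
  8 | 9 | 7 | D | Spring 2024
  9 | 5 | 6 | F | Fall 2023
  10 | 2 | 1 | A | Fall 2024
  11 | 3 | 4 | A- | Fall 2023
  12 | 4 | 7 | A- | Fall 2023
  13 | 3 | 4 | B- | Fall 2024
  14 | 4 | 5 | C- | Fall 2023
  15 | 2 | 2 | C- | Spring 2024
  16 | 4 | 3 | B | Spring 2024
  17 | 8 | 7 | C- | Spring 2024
SELECT id, course_id FROM enrollments WHERE course_id IN (SELECT id FROM courses WHERE credits <= 3)

Execution result:
id | course_id
1 | 5
2 | 7
3 | 7
4 | 3
6 | 6
7 | 5
8 | 7
9 | 6
12 | 7
14 | 5
16 | 3
17 | 7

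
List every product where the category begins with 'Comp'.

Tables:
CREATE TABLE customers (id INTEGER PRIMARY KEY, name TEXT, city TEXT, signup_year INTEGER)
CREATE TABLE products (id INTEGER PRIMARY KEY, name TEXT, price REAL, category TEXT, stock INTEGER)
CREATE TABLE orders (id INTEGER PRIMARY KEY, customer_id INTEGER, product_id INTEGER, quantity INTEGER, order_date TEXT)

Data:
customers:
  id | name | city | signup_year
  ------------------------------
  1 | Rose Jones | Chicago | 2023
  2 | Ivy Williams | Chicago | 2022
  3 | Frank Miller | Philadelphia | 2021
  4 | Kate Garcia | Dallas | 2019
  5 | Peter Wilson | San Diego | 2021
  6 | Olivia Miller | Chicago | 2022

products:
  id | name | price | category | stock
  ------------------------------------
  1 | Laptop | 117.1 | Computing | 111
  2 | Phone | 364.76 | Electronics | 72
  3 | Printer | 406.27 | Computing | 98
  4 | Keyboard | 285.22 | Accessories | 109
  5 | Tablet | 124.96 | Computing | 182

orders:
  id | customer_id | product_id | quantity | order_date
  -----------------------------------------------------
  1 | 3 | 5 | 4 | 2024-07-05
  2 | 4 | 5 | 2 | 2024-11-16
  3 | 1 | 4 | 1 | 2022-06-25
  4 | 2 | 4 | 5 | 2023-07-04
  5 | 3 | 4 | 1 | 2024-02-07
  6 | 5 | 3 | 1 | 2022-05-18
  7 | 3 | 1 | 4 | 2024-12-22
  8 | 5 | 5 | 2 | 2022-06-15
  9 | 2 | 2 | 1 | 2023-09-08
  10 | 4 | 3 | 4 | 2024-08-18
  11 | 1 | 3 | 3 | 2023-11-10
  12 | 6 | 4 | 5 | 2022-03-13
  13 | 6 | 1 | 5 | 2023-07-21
SELECT name, category FROM products WHERE category LIKE 'Comp%'

Execution result:
name | category
Laptop | Computing
Printer | Computing
Tablet | Computing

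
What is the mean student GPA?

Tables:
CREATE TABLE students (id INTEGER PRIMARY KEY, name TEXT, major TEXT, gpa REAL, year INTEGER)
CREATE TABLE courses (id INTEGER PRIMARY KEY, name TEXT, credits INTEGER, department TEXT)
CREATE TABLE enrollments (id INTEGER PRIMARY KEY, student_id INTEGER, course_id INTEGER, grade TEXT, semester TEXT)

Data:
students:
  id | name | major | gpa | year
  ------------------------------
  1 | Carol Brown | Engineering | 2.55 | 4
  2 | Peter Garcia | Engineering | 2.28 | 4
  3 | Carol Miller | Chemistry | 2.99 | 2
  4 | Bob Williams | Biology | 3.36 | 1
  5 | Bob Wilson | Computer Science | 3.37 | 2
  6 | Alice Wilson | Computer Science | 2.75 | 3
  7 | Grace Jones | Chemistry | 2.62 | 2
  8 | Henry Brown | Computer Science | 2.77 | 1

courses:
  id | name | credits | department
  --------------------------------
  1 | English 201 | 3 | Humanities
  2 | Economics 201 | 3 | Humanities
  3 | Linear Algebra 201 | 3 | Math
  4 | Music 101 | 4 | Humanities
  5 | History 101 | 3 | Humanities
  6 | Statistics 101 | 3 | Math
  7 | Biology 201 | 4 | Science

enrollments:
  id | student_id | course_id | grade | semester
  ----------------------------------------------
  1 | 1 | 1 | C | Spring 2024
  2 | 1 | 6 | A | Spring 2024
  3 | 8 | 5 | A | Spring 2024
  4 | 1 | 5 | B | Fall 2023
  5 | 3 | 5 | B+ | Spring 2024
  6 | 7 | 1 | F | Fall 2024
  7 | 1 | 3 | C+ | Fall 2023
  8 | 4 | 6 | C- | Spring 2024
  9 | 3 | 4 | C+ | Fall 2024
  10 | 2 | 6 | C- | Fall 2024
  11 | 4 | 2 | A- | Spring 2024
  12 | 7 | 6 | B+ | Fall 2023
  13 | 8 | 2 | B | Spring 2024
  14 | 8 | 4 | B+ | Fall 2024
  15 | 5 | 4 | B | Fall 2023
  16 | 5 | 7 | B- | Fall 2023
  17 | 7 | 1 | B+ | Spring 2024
SELECT AVG(gpa) FROM students

Execution result:
2.84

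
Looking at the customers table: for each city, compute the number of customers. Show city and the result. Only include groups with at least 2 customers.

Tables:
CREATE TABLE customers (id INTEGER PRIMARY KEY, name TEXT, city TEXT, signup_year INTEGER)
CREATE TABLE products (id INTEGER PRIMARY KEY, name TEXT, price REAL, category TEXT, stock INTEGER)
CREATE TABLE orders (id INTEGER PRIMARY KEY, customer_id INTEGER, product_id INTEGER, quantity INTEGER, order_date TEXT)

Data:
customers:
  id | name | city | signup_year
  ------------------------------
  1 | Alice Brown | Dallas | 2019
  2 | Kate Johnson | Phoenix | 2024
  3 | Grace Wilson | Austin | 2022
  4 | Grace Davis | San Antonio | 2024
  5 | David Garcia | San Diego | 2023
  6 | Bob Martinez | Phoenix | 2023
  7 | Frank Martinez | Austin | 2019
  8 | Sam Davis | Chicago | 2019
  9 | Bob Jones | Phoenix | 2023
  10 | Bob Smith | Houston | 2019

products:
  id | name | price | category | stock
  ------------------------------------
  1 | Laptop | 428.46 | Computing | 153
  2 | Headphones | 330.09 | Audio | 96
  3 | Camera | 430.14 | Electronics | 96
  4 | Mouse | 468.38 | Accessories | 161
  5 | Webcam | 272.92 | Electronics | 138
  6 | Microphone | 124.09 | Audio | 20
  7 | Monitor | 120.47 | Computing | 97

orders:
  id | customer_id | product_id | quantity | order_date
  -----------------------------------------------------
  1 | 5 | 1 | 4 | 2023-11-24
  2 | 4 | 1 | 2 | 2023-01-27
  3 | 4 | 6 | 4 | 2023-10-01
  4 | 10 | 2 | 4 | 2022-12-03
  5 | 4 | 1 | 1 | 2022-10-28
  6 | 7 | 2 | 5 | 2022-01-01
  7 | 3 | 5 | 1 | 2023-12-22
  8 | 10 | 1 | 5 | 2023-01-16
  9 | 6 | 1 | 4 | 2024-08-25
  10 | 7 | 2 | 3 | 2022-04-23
SELECT city, COUNT(*) AS n FROM customers GROUP BY city HAVING COUNT(*) >= 2

Execution result:
city | n
Austin | 2
Phoenix | 3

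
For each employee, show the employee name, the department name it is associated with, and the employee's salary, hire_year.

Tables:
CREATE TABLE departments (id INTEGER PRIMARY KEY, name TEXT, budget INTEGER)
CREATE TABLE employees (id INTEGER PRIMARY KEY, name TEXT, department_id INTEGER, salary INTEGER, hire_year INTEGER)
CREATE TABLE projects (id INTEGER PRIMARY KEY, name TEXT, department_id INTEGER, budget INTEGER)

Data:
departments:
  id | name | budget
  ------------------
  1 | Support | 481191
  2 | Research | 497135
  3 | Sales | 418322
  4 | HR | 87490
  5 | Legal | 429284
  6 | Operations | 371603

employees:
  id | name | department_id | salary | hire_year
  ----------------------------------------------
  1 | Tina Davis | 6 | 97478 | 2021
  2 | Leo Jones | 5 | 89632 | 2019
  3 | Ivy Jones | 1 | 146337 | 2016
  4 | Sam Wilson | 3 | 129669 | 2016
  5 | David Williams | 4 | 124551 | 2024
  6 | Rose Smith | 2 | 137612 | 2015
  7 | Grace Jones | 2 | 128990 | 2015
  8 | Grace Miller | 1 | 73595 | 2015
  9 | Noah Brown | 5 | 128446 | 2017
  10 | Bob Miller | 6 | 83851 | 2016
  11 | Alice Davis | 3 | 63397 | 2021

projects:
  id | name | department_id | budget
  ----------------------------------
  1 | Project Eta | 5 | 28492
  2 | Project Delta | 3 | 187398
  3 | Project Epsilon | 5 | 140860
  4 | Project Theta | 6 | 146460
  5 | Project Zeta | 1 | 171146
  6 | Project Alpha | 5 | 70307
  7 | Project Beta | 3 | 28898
SELECT c.name, p.name AS department, c.salary, c.hire_year FROM employees c JOIN departments p ON c.department_id = p.id

Execution result:
name | department | salary | hire_year
Tina Davis | Operations | 97478 | 2021
Leo Jones | Legal | 89632 | 2019
Ivy Jones | Support | 146337 | 2016
Sam Wilson | Sales | 129669 | 2016
David Williams | HR | 124551 | 2024
Rose Smith | Research | 137612 | 2015
Grace Jones | Research | 128990 | 2015
Grace Miller | Support | 73595 | 2015
Noah Brown | Legal | 128446 | 2017
Bob Miller | Operations | 83851 | 2016
Alice Davis | Sales | 63397 | 2021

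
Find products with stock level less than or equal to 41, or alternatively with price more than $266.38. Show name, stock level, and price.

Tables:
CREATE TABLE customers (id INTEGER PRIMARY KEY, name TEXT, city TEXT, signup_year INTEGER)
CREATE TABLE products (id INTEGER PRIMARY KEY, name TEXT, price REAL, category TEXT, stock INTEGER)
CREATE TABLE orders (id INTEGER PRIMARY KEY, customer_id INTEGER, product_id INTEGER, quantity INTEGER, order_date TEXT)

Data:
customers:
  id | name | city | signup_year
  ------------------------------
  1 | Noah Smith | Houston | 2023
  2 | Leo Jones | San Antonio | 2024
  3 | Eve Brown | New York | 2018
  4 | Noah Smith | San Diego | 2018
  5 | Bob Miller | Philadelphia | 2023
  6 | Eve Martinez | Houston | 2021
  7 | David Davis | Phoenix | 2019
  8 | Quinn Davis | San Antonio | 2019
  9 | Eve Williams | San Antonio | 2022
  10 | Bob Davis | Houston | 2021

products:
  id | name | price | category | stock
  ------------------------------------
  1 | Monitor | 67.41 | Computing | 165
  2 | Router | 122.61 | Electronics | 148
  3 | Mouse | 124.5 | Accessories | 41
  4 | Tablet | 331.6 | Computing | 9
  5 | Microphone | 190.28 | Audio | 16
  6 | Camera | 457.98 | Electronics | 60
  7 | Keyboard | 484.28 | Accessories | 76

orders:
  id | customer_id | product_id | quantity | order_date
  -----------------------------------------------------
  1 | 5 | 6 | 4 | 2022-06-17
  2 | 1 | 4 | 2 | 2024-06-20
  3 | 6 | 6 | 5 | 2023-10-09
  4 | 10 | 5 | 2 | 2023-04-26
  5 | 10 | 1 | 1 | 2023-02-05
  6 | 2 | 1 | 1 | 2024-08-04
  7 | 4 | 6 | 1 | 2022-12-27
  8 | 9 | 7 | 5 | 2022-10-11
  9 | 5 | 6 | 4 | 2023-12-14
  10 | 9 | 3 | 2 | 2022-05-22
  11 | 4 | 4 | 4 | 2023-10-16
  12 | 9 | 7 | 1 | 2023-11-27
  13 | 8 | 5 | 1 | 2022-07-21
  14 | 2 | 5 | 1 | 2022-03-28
SELECT name, stock, price FROM products WHERE stock <= 41 OR price > 266.38

Execution result:
name | stock | price
Mouse | 41 | 124.50
Tablet | 9 | 331.60
Microphone | 16 | 190.28
Camera | 60 | 457.98
Keyboard | 76 | 484.28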